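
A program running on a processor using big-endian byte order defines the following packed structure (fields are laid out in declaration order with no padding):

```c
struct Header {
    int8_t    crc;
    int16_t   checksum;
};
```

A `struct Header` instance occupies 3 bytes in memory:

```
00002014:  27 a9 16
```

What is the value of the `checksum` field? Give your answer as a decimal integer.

-22250

`checksum` follows `crc` (1 byte), so it starts at byte offset 1 and occupies 2 bytes.
Bytes at offsets 1..2: A9 16.
Big-endian: lowest address holds the most-significant byte.
The bytes are already most-significant first: 0xA916.
Top bit is set, so as a signed 16-bit value this is 0xA916 − 2^16 = -22250.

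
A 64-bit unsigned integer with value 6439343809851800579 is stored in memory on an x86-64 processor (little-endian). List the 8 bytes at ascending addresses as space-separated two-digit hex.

6439343809851800579 in hexadecimal, padded to 64 bits, is 0x595D2513F4D3BC03.
Split into bytes (most-significant first): 59 5D 25 13 F4 D3 BC 03.
Little-endian: lowest address holds the least-significant byte.
So at ascending addresses the bytes are 03 BC D3 F4 13 25 5D 59.

03 BC D3 F4 13 25 5D 59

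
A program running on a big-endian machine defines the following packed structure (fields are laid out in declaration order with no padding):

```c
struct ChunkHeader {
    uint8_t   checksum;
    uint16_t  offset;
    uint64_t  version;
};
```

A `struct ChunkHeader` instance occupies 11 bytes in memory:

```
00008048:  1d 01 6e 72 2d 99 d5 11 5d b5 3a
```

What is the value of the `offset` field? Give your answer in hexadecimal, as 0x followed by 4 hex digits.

`offset` follows `checksum` (1 byte), so it starts at byte offset 1 and occupies 2 bytes.
Bytes at offsets 1..2: 01 6E.
In big-endian order the high byte comes first in memory.
The bytes are already most-significant first: 0x016E.

0x016E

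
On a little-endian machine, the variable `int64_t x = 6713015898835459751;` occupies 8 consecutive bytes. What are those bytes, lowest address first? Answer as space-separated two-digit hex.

A7 1E A3 95 64 6C 29 5D

6713015898835459751 in hexadecimal, padded to 64 bits, is 0x5D296C6495A31EA7.
Split into bytes (most-significant first): 5D 29 6C 64 95 A3 1E A7.
In little-endian order the low byte comes first in memory.
So at ascending addresses the bytes are A7 1E A3 95 64 6C 29 5D.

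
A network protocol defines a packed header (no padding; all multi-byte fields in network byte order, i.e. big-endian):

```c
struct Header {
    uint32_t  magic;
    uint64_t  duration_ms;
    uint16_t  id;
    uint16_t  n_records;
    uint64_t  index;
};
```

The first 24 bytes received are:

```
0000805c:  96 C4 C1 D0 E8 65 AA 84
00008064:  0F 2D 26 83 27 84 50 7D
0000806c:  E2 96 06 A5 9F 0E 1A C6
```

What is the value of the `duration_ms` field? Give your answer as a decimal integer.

16745978273614079619

`duration_ms` follows `magic` (4 bytes), so it starts at byte offset 4 and occupies 8 bytes.
Bytes at offsets 4..11: E8 65 AA 84 0F 2D 26 83.
Big-endian: lowest address holds the most-significant byte.
The bytes are already most-significant first: 0xE865AA840F2D2683.
0xE865AA840F2D2683 = 16745978273614079619.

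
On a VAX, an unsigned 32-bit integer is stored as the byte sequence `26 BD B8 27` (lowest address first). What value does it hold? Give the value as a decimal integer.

666418470

Little-endian: lowest address holds the least-significant byte.
Reassemble most-significant byte first: 27 B8 BD 26 → 0x27B8BD26.
0x27B8BD26 = 666418470.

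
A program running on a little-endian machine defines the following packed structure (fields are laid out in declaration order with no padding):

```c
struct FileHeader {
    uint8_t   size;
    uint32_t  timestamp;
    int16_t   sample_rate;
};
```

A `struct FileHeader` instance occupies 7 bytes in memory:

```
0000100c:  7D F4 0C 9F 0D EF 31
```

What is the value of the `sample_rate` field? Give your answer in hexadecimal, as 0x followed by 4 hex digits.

0x31EF

`sample_rate` follows `size` (1 B), `timestamp` (4 B), so it starts at offset 1 + 4 = 5 and occupies 2 bytes.
Bytes at offsets 5..6: EF 31.
In little-endian order the low byte comes first in memory.
Reassemble most-significant byte first: 31 EF → 0x31EF.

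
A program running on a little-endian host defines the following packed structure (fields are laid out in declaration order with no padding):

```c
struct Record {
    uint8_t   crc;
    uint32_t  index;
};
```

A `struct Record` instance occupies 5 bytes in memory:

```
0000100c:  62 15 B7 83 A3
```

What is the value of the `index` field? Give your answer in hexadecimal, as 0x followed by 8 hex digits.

`index` follows `crc` (1 byte), so it starts at byte offset 1 and occupies 4 bytes.
Bytes at offsets 1..4: 15 B7 83 A3.
Little-endian: lowest address holds the least-significant byte.
Reassemble most-significant byte first: A3 83 B7 15 → 0xA383B715.

0xA383B715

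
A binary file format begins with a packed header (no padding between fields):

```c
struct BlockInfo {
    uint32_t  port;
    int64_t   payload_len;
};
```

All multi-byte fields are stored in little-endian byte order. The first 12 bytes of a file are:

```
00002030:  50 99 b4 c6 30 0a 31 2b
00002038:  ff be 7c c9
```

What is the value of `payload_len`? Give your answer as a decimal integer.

-3928054771823343056

`payload_len` follows `port` (4 bytes), so it starts at byte offset 4 and occupies 8 bytes.
Bytes at offsets 4..11: 30 0A 31 2B FF BE 7C C9.
Little-endian stores the least-significant byte at the lowest address.
Reassemble most-significant byte first: C9 7C BE FF 2B 31 0A 30 → 0xC97CBEFF2B310A30.
Top bit is set, so as a signed 64-bit value this is 0xC97CBEFF2B310A30 − 2^64 = -3928054771823343056.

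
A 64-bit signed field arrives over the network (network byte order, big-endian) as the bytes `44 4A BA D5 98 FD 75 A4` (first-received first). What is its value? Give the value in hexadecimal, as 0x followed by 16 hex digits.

0x444ABAD598FD75A4

In big-endian order the high byte comes first in memory.
The bytes are already most-significant first: 0x444ABAD598FD75A4.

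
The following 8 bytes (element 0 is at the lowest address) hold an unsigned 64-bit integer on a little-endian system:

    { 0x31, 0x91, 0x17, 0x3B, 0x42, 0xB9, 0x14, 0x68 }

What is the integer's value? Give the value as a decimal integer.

7499822973589098801

Little-endian stores the least-significant byte at the lowest address.
Reassemble most-significant byte first: 68 14 B9 42 3B 17 91 31 → 0x6814B9423B179131.
0x6814B9423B179131 = 7499822973589098801.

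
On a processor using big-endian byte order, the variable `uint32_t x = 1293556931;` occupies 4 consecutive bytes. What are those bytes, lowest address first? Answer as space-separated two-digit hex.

1293556931 in hexadecimal, padded to 32 bits, is 0x4D1A1CC3.
Split into bytes (most-significant first): 4D 1A 1C C3.
Big-endian: lowest address holds the most-significant byte.
So the memory order matches the most-significant-first order: 4D 1A 1C C3.

4D 1A 1C C3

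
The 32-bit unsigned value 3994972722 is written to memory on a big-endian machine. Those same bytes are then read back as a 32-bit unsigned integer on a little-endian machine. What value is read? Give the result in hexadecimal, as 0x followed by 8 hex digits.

0x32721EEE

3994972722 in 32-bit hexadecimal is 0xEE1E7232.
Stored big-endian, the bytes at ascending addresses are EE 1E 72 32.
Read back as little-endian, the first byte is least significant, giving 0x32721EEE.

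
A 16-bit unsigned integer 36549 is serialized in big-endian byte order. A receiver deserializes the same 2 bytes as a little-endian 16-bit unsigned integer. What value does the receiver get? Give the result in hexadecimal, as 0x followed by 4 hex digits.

36549 in 16-bit hexadecimal is 0x8EC5.
Stored big-endian, the bytes at ascending addresses are 8E C5.
Read back as little-endian, the first byte is least significant, giving 0xC58E.

0xC58E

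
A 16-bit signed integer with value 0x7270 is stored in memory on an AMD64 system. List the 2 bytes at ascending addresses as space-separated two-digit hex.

70 72

Split into bytes (most-significant first): 72 70.
Little-endian stores the least-significant byte at the lowest address.
So at ascending addresses the bytes are 70 72.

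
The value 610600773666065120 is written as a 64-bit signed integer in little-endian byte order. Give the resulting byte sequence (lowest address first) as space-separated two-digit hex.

E0 CA F1 25 2B 4A 79 08

610600773666065120 in hexadecimal, padded to 64 bits, is 0x08794A2B25F1CAE0.
Split into bytes (most-significant first): 08 79 4A 2B 25 F1 CA E0.
Little-endian: lowest address holds the least-significant byte.
So at ascending addresses the bytes are E0 CA F1 25 2B 4A 79 08.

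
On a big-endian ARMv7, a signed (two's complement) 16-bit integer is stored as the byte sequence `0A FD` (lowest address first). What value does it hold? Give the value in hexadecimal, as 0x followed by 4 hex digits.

0x0AFD

In big-endian order the high byte comes first in memory.
The bytes are already most-significant first: 0x0AFD.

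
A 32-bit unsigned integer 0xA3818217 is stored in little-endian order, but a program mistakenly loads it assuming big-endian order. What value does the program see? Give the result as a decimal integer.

394428835

Stored little-endian, the bytes at ascending addresses are 17 82 81 A3.
Read back as big-endian, the last byte is least significant, giving 0x178281A3.
0x178281A3 = 394428835.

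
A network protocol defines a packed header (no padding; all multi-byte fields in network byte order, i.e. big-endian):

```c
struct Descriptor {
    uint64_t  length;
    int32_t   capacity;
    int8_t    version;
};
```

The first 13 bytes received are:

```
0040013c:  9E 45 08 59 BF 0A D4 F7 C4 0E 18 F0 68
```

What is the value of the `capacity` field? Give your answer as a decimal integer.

`capacity` follows `length` (8 bytes), so it starts at byte offset 8 and occupies 4 bytes.
Bytes at offsets 8..11: C4 0E 18 F0.
Big-endian: lowest address holds the most-significant byte.
The bytes are already most-significant first: 0xC40E18F0.
Top bit is set, so as a signed 32-bit value this is 0xC40E18F0 − 2^32 = -1005709072.

-1005709072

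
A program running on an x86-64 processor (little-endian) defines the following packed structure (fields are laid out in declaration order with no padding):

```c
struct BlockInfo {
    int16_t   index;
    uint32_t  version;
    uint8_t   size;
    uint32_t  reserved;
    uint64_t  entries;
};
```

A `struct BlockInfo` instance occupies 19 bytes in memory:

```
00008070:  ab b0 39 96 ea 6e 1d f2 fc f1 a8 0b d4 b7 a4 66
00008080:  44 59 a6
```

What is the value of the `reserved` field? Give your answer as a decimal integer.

`reserved` follows `index` (2 B), `version` (4 B), `size` (1 B), so it starts at offset 2 + 4 + 1 = 7 and occupies 4 bytes.
Bytes at offsets 7..10: F2 FC F1 A8.
Little-endian stores the least-significant byte at the lowest address.
Reassemble most-significant byte first: A8 F1 FC F2 → 0xA8F1FCF2.
0xA8F1FCF2 = 2834431218.

2834431218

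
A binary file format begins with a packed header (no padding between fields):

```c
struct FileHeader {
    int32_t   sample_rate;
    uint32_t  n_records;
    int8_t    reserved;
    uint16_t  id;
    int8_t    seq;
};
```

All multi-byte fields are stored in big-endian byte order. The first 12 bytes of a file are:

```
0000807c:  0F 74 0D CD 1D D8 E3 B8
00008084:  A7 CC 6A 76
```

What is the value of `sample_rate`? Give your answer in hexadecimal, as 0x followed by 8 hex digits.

0x0F740DCD

`sample_rate` is the first field, at byte offset 0, occupying 4 bytes.
Bytes at offsets 0..3: 0F 74 0D CD.
Big-endian stores the most-significant byte at the lowest address.
The bytes are already most-significant first: 0x0F740DCD.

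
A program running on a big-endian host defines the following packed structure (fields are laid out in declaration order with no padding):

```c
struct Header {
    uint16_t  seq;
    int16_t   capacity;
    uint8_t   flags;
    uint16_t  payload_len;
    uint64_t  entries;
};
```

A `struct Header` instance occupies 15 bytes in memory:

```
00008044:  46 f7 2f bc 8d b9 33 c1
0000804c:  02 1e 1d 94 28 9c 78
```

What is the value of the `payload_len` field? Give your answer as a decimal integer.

47411

`payload_len` follows `seq` (2 B), `capacity` (2 B), `flags` (1 B), so it starts at offset 2 + 2 + 1 = 5 and occupies 2 bytes.
Bytes at offsets 5..6: B9 33.
Big-endian stores the most-significant byte at the lowest address.
The bytes are already most-significant first: 0xB933.
0xB933 = 47411.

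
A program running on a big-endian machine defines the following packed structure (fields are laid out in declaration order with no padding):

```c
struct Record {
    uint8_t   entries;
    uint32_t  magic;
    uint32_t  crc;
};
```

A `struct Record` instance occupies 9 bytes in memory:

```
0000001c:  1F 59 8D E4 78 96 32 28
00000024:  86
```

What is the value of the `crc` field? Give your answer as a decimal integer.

2519869574

`crc` follows `entries` (1 B), `magic` (4 B), so it starts at offset 1 + 4 = 5 and occupies 4 bytes.
Bytes at offsets 5..8: 96 32 28 86.
Big-endian: lowest address holds the most-significant byte.
The bytes are already most-significant first: 0x96322886.
0x96322886 = 2519869574.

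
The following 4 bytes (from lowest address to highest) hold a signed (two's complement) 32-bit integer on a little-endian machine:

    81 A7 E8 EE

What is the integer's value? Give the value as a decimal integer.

In little-endian order the low byte comes first in memory.
Reassemble most-significant byte first: EE E8 A7 81 → 0xEEE8A781.
Top bit is set, so as a signed 32-bit value this is 0xEEE8A781 − 2^32 = -286742655.

-286742655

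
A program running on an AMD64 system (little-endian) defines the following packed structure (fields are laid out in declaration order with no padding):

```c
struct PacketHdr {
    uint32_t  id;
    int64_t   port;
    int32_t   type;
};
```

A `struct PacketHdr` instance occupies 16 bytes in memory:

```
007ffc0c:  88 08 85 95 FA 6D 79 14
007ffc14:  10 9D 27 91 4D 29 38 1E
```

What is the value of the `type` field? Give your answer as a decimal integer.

`type` follows `id` (4 B), `port` (8 B), so it starts at offset 4 + 8 = 12 and occupies 4 bytes.
Bytes at offsets 12..15: 4D 29 38 1E.
Little-endian stores the least-significant byte at the lowest address.
Reassemble most-significant byte first: 1E 38 29 4D → 0x1E38294D.
0x1E38294D = 506997069.

506997069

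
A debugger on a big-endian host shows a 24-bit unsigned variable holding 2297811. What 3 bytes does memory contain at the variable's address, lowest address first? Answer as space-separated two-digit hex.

23 0F D3

2297811 in hexadecimal, padded to 24 bits, is 0x230FD3.
Split into bytes (most-significant first): 23 0F D3.
Big-endian: lowest address holds the most-significant byte.
So the memory order matches the most-significant-first order: 23 0F D3.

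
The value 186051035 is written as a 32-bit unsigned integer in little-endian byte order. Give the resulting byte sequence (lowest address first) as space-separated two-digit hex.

DB E9 16 0B

186051035 in hexadecimal, padded to 32 bits, is 0x0B16E9DB.
Split into bytes (most-significant first): 0B 16 E9 DB.
Little-endian: lowest address holds the least-significant byte.
So at ascending addresses the bytes are DB E9 16 0B.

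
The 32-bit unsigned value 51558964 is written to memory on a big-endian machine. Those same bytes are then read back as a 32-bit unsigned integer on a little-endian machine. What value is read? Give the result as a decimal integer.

51558964 in 32-bit hexadecimal is 0x0312BA34.
Stored big-endian, the bytes at ascending addresses are 03 12 BA 34.
Read back as little-endian, the first byte is least significant, giving 0x34BA1203.
0x34BA1203 = 884609539.

884609539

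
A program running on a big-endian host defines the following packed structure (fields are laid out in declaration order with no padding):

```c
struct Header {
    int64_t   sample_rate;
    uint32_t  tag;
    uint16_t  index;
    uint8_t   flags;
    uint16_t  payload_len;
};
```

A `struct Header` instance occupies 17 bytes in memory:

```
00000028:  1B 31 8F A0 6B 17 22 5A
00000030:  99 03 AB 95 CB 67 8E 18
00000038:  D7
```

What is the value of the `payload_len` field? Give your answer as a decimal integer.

`payload_len` follows `sample_rate` (8 B), `tag` (4 B), `index` (2 B), `flags` (1 B), so it starts at offset 8 + 4 + 2 + 1 = 15 and occupies 2 bytes.
Bytes at offsets 15..16: 18 D7.
Big-endian: lowest address holds the most-significant byte.
The bytes are already most-significant first: 0x18D7.
0x18D7 = 6359.

6359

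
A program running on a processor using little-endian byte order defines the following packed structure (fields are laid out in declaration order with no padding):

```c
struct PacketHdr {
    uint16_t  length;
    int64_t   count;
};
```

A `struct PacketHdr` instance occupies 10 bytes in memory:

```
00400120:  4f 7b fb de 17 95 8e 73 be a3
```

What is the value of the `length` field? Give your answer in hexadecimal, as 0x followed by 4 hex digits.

`length` is the first field, at byte offset 0, occupying 2 bytes.
Bytes at offsets 0..1: 4F 7B.
Little-endian: lowest address holds the least-significant byte.
Reassemble most-significant byte first: 7B 4F → 0x7B4F.

0x7B4F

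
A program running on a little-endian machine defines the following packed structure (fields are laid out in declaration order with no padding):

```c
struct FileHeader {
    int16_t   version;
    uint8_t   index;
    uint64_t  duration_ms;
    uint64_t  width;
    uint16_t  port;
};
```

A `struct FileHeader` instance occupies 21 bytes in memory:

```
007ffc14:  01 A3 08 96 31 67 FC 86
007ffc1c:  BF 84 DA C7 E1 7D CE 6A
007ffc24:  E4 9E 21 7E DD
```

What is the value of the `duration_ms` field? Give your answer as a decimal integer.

`duration_ms` follows `version` (2 B), `index` (1 B), so it starts at offset 2 + 1 = 3 and occupies 8 bytes.
Bytes at offsets 3..10: 96 31 67 FC 86 BF 84 DA.
Little-endian stores the least-significant byte at the lowest address.
Reassemble most-significant byte first: DA 84 BF 86 FC 67 31 96 → 0xDA84BF86FC673196.
0xDA84BF86FC673196 = 15745920783675240854.

15745920783675240854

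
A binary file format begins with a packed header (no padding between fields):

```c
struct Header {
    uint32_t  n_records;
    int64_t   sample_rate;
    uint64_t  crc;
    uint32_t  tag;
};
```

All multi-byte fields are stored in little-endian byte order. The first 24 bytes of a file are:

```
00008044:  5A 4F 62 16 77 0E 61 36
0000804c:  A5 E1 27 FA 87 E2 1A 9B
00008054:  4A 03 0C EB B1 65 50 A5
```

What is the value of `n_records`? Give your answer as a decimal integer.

`n_records` is the first field, at byte offset 0, occupying 4 bytes.
Bytes at offsets 0..3: 5A 4F 62 16.
In little-endian order the low byte comes first in memory.
Reassemble most-significant byte first: 16 62 4F 5A → 0x16624F5A.
0x16624F5A = 375541594.

375541594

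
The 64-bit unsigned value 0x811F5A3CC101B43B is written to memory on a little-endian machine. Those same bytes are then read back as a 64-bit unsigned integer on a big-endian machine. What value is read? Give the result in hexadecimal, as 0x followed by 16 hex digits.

Stored little-endian, the bytes at ascending addresses are 3B B4 01 C1 3C 5A 1F 81.
Read back as big-endian, the last byte is least significant, giving 0x3BB401C13C5A1F81.

0x3BB401C13C5A1F81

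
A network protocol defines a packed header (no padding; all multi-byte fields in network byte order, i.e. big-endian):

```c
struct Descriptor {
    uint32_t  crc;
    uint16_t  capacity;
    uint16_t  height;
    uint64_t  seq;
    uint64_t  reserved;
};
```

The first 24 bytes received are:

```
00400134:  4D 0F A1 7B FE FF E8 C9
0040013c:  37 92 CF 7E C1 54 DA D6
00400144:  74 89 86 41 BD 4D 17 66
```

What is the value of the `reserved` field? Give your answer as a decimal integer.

8397390597115942758

`reserved` follows `crc` (4 B), `capacity` (2 B), `height` (2 B), `seq` (8 B), so it starts at offset 4 + 2 + 2 + 8 = 16 and occupies 8 bytes.
Bytes at offsets 16..23: 74 89 86 41 BD 4D 17 66.
Big-endian: lowest address holds the most-significant byte.
The bytes are already most-significant first: 0x74898641BD4D1766.
0x74898641BD4D1766 = 8397390597115942758.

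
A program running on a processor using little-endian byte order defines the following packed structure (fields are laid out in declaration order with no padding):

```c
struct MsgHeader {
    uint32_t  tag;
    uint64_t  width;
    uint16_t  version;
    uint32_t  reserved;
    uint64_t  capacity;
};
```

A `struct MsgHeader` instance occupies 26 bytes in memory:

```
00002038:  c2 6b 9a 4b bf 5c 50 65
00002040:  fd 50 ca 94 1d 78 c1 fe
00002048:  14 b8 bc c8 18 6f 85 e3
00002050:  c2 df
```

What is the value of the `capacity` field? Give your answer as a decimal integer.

`capacity` follows `tag` (4 B), `width` (8 B), `version` (2 B), `reserved` (4 B), so it starts at offset 4 + 8 + 2 + 4 = 18 and occupies 8 bytes.
Bytes at offsets 18..25: BC C8 18 6F 85 E3 C2 DF.
Little-endian: lowest address holds the least-significant byte.
Reassemble most-significant byte first: DF C2 E3 85 6F 18 C8 BC → 0xDFC2E3856F18C8BC.
0xDFC2E3856F18C8BC = 16123699778173847740.

16123699778173847740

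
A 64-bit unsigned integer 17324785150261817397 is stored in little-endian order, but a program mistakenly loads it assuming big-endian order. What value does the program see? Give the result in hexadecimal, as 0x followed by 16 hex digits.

0x357051B34D006EF0

17324785150261817397 in 64-bit hexadecimal is 0xF06E004DB3517035.
Stored little-endian, the bytes at ascending addresses are 35 70 51 B3 4D 00 6E F0.
Read back as big-endian, the last byte is least significant, giving 0x357051B34D006EF0.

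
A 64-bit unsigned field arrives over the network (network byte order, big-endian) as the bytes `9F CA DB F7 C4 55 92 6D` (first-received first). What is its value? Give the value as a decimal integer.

11514257254523441773

Big-endian: lowest address holds the most-significant byte.
The bytes are already most-significant first: 0x9FCADBF7C455926D.
0x9FCADBF7C455926D = 11514257254523441773.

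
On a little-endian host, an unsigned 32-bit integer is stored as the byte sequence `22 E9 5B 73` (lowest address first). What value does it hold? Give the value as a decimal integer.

Little-endian: lowest address holds the least-significant byte.
Reassemble most-significant byte first: 73 5B E9 22 → 0x735BE922.
0x735BE922 = 1935403298.

1935403298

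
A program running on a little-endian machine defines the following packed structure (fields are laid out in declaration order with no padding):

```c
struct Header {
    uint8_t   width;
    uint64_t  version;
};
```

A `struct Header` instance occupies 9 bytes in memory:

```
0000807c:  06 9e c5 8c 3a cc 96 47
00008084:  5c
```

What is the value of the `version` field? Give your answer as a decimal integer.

6649449178735625630

`version` follows `width` (1 byte), so it starts at byte offset 1 and occupies 8 bytes.
Bytes at offsets 1..8: 9E C5 8C 3A CC 96 47 5C.
In little-endian order the low byte comes first in memory.
Reassemble most-significant byte first: 5C 47 96 CC 3A 8C C5 9E → 0x5C4796CC3A8CC59E.
0x5C4796CC3A8CC59E = 6649449178735625630.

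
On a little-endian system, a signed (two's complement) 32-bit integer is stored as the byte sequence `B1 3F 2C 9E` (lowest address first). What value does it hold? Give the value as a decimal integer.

Little-endian stores the least-significant byte at the lowest address.
Reassemble most-significant byte first: 9E 2C 3F B1 → 0x9E2C3FB1.
Top bit is set, so as a signed 32-bit value this is 0x9E2C3FB1 − 2^32 = -1641267279.

-1641267279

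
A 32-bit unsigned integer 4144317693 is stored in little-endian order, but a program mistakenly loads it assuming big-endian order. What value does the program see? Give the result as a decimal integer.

4249093623

4144317693 in 32-bit hexadecimal is 0xF70544FD.
Stored little-endian, the bytes at ascending addresses are FD 44 05 F7.
Read back as big-endian, the last byte is least significant, giving 0xFD4405F7.
0xFD4405F7 = 4249093623.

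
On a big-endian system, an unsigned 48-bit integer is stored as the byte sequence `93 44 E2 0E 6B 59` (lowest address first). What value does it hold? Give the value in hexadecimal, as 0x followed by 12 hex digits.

Big-endian stores the most-significant byte at the lowest address.
The bytes are already most-significant first: 0x9344E20E6B59.

0x9344E20E6B59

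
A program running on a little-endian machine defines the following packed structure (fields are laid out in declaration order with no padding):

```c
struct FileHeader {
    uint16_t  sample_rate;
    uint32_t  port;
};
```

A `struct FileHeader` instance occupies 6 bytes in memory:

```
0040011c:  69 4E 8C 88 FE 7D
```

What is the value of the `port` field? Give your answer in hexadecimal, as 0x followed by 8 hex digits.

`port` follows `sample_rate` (2 bytes), so it starts at byte offset 2 and occupies 4 bytes.
Bytes at offsets 2..5: 8C 88 FE 7D.
Little-endian: lowest address holds the least-significant byte.
Reassemble most-significant byte first: 7D FE 88 8C → 0x7DFE888C.

0x7DFE888C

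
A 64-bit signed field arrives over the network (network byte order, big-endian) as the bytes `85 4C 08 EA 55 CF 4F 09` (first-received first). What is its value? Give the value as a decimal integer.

-8841682165880107255

In big-endian order the high byte comes first in memory.
The bytes are already most-significant first: 0x854C08EA55CF4F09.
Top bit is set, so as a signed 64-bit value this is 0x854C08EA55CF4F09 − 2^64 = -8841682165880107255.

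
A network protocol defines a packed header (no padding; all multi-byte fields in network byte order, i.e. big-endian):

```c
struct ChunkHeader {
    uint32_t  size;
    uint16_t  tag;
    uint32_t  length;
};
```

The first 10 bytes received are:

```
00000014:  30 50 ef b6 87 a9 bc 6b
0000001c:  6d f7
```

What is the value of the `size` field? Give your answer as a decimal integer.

`size` is the first field, at byte offset 0, occupying 4 bytes.
Bytes at offsets 0..3: 30 50 EF B6.
In big-endian order the high byte comes first in memory.
The bytes are already most-significant first: 0x3050EFB6.
0x3050EFB6 = 810610614.

810610614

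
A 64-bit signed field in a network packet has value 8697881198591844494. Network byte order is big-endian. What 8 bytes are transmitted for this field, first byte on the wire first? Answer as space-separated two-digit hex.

78 B5 14 DD E4 9D A0 8E

8697881198591844494 in hexadecimal, padded to 64 bits, is 0x78B514DDE49DA08E.
Split into bytes (most-significant first): 78 B5 14 DD E4 9D A0 8E.
In big-endian order the high byte comes first in memory.
So the memory order matches the most-significant-first order: 78 B5 14 DD E4 9D A0 8E.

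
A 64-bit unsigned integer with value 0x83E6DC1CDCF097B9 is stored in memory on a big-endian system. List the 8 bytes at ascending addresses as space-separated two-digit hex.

83 E6 DC 1C DC F0 97 B9

Split into bytes (most-significant first): 83 E6 DC 1C DC F0 97 B9.
Big-endian stores the most-significant byte at the lowest address.
So the memory order matches the most-significant-first order: 83 E6 DC 1C DC F0 97 B9.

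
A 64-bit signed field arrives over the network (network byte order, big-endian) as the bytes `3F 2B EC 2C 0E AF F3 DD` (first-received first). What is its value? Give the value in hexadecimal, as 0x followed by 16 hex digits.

0x3F2BEC2C0EAFF3DD

In big-endian order the high byte comes first in memory.
The bytes are already most-significant first: 0x3F2BEC2C0EAFF3DD.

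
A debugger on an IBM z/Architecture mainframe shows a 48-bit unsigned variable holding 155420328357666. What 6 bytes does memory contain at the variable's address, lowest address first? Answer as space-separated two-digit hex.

155420328357666 in hexadecimal, padded to 48 bits, is 0x8D5A9D766F22.
Split into bytes (most-significant first): 8D 5A 9D 76 6F 22.
In big-endian order the high byte comes first in memory.
So the memory order matches the most-significant-first order: 8D 5A 9D 76 6F 22.

8D 5A 9D 76 6F 22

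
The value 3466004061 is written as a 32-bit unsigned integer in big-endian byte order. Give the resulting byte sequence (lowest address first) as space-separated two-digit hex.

CE 97 06 5D

3466004061 in hexadecimal, padded to 32 bits, is 0xCE97065D.
Split into bytes (most-significant first): CE 97 06 5D.
Big-endian stores the most-significant byte at the lowest address.
So the memory order matches the most-significant-first order: CE 97 06 5D.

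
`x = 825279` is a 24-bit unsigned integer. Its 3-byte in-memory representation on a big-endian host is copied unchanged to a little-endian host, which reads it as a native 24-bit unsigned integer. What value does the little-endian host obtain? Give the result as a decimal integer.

12556044

825279 in 24-bit hexadecimal is 0x0C97BF.
Stored big-endian, the bytes at ascending addresses are 0C 97 BF.
Read back as little-endian, the first byte is least significant, giving 0xBF970C.
0xBF970C = 12556044.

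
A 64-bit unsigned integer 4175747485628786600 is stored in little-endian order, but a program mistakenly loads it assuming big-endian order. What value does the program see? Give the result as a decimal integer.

4175747485628786600 in 64-bit hexadecimal is 0x39F33C36D0A267A8.
Stored little-endian, the bytes at ascending addresses are A8 67 A2 D0 36 3C F3 39.
Read back as big-endian, the last byte is least significant, giving 0xA867A2D0363CF339.
0xA867A2D0363CF339 = 12134846736119952185.

12134846736119952185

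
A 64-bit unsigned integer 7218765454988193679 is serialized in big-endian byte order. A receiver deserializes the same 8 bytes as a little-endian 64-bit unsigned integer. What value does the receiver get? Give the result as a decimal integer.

10353615314993032804

7218765454988193679 in 64-bit hexadecimal is 0x642E34EF456EAF8F.
Stored big-endian, the bytes at ascending addresses are 64 2E 34 EF 45 6E AF 8F.
Read back as little-endian, the first byte is least significant, giving 0x8FAF6E45EF342E64.
0x8FAF6E45EF342E64 = 10353615314993032804.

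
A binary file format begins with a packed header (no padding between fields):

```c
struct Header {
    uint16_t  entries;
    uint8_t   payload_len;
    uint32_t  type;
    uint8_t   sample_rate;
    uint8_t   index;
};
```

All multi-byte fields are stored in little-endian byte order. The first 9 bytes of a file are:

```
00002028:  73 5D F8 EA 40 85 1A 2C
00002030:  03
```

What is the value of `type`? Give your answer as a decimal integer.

444940522

`type` follows `entries` (2 B), `payload_len` (1 B), so it starts at offset 2 + 1 = 3 and occupies 4 bytes.
Bytes at offsets 3..6: EA 40 85 1A.
Little-endian stores the least-significant byte at the lowest address.
Reassemble most-significant byte first: 1A 85 40 EA → 0x1A8540EA.
0x1A8540EA = 444940522.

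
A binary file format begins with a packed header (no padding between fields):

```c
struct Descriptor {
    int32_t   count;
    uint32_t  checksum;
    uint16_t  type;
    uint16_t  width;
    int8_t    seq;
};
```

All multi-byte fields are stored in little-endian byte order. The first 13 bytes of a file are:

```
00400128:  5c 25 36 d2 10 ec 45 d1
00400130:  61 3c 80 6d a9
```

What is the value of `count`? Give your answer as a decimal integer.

-768203428

`count` is the first field, at byte offset 0, occupying 4 bytes.
Bytes at offsets 0..3: 5C 25 36 D2.
Little-endian stores the least-significant byte at the lowest address.
Reassemble most-significant byte first: D2 36 25 5C → 0xD236255C.
Top bit is set, so as a signed 32-bit value this is 0xD236255C − 2^32 = -768203428.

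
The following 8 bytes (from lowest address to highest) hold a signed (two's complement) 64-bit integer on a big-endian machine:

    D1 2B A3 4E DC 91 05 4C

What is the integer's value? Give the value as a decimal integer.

Big-endian stores the most-significant byte at the lowest address.
The bytes are already most-significant first: 0xD12BA34EDC91054C.
Top bit is set, so as a signed 64-bit value this is 0xD12BA34EDC91054C − 2^64 = -3374423936680786612.

-3374423936680786612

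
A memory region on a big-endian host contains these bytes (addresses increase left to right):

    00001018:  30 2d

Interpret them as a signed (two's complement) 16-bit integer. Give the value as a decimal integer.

12333

In big-endian order the high byte comes first in memory.
The bytes are already most-significant first: 0x302D.
0x302D = 12333.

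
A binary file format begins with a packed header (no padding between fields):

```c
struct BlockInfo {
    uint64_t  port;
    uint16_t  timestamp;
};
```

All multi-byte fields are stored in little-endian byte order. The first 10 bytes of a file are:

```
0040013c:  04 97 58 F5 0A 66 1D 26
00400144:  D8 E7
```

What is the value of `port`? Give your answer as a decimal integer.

`port` is the first field, at byte offset 0, occupying 8 bytes.
Bytes at offsets 0..7: 04 97 58 F5 0A 66 1D 26.
Little-endian stores the least-significant byte at the lowest address.
Reassemble most-significant byte first: 26 1D 66 0A F5 58 97 04 → 0x261D660AF5589704.
0x261D660AF5589704 = 2746463545017800452.

2746463545017800452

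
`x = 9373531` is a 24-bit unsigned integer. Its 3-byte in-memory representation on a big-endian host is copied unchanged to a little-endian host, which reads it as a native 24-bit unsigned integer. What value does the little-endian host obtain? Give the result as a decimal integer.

5965711

9373531 in 24-bit hexadecimal is 0x8F075B.
Stored big-endian, the bytes at ascending addresses are 8F 07 5B.
Read back as little-endian, the first byte is least significant, giving 0x5B078F.
0x5B078F = 5965711.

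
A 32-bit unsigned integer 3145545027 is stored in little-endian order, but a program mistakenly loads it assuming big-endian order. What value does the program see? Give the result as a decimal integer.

1127579067

3145545027 in 32-bit hexadecimal is 0xBB7D3543.
Stored little-endian, the bytes at ascending addresses are 43 35 7D BB.
Read back as big-endian, the last byte is least significant, giving 0x43357DBB.
0x43357DBB = 1127579067.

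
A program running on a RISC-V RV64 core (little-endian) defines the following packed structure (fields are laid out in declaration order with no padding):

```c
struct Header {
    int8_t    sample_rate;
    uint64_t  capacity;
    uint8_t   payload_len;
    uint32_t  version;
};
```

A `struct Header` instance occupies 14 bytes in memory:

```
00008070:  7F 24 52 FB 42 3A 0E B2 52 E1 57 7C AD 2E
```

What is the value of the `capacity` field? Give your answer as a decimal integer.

`capacity` follows `sample_rate` (1 byte), so it starts at byte offset 1 and occupies 8 bytes.
Bytes at offsets 1..8: 24 52 FB 42 3A 0E B2 52.
Little-endian stores the least-significant byte at the lowest address.
Reassemble most-significant byte first: 52 B2 0E 3A 42 FB 52 24 → 0x52B20E3A42FB5224.
0x52B20E3A42FB5224 = 5958840900359246372.

5958840900359246372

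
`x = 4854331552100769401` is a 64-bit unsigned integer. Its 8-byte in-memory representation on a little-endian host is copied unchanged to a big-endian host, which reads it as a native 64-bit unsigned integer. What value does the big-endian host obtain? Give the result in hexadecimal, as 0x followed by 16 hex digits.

4854331552100769401 in 64-bit hexadecimal is 0x435E0CD3C8EFDE79.
Stored little-endian, the bytes at ascending addresses are 79 DE EF C8 D3 0C 5E 43.
Read back as big-endian, the last byte is least significant, giving 0x79DEEFC8D30C5E43.

0x79DEEFC8D30C5E43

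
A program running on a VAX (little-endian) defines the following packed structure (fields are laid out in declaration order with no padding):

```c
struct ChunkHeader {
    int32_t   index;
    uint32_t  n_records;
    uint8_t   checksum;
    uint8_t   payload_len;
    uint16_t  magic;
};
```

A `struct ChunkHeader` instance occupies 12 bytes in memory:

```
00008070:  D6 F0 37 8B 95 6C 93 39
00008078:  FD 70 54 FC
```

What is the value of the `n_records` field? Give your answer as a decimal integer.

965962901

`n_records` follows `index` (4 bytes), so it starts at byte offset 4 and occupies 4 bytes.
Bytes at offsets 4..7: 95 6C 93 39.
Little-endian stores the least-significant byte at the lowest address.
Reassemble most-significant byte first: 39 93 6C 95 → 0x39936C95.
0x39936C95 = 965962901.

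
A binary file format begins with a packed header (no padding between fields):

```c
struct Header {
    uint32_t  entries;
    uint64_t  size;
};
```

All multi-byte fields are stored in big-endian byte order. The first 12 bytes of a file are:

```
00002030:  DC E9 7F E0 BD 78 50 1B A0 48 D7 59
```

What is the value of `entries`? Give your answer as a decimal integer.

`entries` is the first field, at byte offset 0, occupying 4 bytes.
Bytes at offsets 0..3: DC E9 7F E0.
Big-endian stores the most-significant byte at the lowest address.
The bytes are already most-significant first: 0xDCE97FE0.
0xDCE97FE0 = 3706290144.

3706290144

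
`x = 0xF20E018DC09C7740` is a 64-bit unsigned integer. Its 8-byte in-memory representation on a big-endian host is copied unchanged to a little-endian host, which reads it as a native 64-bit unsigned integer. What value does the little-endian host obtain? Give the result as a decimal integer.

Stored big-endian, the bytes at ascending addresses are F2 0E 01 8D C0 9C 77 40.
Read back as little-endian, the first byte is least significant, giving 0x40779CC08D010EF2.
0x40779CC08D010EF2 = 4645353891469266674.

4645353891469266674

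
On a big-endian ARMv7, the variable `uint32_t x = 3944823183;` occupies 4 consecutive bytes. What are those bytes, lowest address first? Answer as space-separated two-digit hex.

EB 21 39 8F

3944823183 in hexadecimal, padded to 32 bits, is 0xEB21398F.
Split into bytes (most-significant first): EB 21 39 8F.
In big-endian order the high byte comes first in memory.
So the memory order matches the most-significant-first order: EB 21 39 8F.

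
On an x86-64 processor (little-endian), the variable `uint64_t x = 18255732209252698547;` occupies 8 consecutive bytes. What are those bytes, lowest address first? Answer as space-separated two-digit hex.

B3 09 2A A7 B8 63 59 FD

18255732209252698547 in hexadecimal, padded to 64 bits, is 0xFD5963B8A72A09B3.
Split into bytes (most-significant first): FD 59 63 B8 A7 2A 09 B3.
Little-endian stores the least-significant byte at the lowest address.
So at ascending addresses the bytes are B3 09 2A A7 B8 63 59 FD.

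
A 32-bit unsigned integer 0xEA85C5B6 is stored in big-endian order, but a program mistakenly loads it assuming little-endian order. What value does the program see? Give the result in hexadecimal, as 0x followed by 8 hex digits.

0xB6C585EA

Stored big-endian, the bytes at ascending addresses are EA 85 C5 B6.
Read back as little-endian, the first byte is least significant, giving 0xB6C585EA.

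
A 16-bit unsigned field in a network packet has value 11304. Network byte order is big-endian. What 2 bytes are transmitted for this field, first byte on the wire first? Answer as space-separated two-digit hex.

11304 in hexadecimal, padded to 16 bits, is 0x2C28.
Split into bytes (most-significant first): 2C 28.
Big-endian stores the most-significant byte at the lowest address.
So the memory order matches the most-significant-first order: 2C 28.

2C 28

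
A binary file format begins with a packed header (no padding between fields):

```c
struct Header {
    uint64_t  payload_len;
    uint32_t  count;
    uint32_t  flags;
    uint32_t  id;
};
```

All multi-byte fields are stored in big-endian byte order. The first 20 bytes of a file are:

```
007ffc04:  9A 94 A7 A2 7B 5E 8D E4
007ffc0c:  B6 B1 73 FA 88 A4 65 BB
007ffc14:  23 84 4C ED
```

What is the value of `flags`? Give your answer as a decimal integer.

`flags` follows `payload_len` (8 B), `count` (4 B), so it starts at offset 8 + 4 = 12 and occupies 4 bytes.
Bytes at offsets 12..15: 88 A4 65 BB.
Big-endian: lowest address holds the most-significant byte.
The bytes are already most-significant first: 0x88A465BB.
0x88A465BB = 2292475323.

2292475323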